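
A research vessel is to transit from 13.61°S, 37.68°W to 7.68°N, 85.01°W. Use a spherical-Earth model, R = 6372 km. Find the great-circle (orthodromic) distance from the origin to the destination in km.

5737 km

Haversine: a = sin²(Δφ/2)+cos φ₁ cos φ₂ sin²(Δλ/2) = 0.18931;  σ = 2·atan2(√a,√(1−a))
σ = 51.583° → d = Rσ = 6372·0.90028 = 5737 km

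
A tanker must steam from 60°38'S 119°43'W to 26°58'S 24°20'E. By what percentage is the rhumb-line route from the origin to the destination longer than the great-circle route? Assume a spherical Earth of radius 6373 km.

19.9%

Great circle: σ = 1.5294 rad → d_gc = Rσ = 9746.9 km
Rhumb: Δφ = +0.5876, Δλ = +2.5141, Δψ = +0.8502, q = Δφ/Δψ = 0.6911 → d_rh = R√(Δφ²+q²Δλ²) = 11689.5 km
Excess = (11689.5 − 9746.9) / 9746.9 = 1942.6 / 9746.9 = 19.93% ≈ 19.9%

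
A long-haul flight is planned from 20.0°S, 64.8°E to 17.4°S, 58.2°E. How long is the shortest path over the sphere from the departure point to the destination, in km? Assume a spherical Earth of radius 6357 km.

Haversine: a = sin²(Δφ/2)+cos φ₁ cos φ₂ sin²(Δλ/2) = 0.00349;  σ = 2·atan2(√a,√(1−a))
σ = 6.770° → d = Rσ = 6357·0.11815 = 751 km

751 km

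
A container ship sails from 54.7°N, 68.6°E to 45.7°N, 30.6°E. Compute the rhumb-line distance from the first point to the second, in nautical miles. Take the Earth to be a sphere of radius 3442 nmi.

Δψ = ln[tan(π/4+φ₂/2)/tan(π/4+φ₁/2)] = -0.2464;  Δφ = -0.1571 rad,  Δλ = -0.6632 rad
q = Δφ/Δψ = 0.6375
d = R·√(Δφ² + q²Δλ²) = 3442·0.45107 = 1553 nmi

1553 nmi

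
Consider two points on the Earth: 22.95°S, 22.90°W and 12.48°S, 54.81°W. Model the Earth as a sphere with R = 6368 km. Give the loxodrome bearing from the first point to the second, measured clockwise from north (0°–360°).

289.0°

Meridional parts: M(φ₁)=-0.4117, M(φ₂)=-0.2196 → ΔM = +0.1922;  Δλ = -0.5569 rad
tan C = Δλ / ΔM = -2.8984 → C = 289.04°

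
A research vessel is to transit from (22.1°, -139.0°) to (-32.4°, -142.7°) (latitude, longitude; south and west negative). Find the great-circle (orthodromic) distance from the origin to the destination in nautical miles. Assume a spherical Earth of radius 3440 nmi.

3279 nmi

Haversine: a = sin²(Δφ/2)+cos φ₁ cos φ₂ sin²(Δλ/2) = 0.21046;  σ = 2·atan2(√a,√(1−a))
σ = 54.615° → d = Rσ = 3440·0.95321 = 3279 nmi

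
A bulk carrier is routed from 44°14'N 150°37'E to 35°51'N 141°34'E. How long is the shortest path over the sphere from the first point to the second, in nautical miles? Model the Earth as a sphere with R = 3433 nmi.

Haversine: a = sin²(Δφ/2)+cos φ₁ cos φ₂ sin²(Δλ/2) = 0.00896;  σ = 2·atan2(√a,√(1−a))
σ = 10.862° → d = Rσ = 3433·0.18957 = 651 nmi

651 nmi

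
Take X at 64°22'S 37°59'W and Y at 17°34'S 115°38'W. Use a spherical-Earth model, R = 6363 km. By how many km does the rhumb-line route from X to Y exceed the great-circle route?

307 km

Great circle: cos σ = sin φ₁ sin φ₂ + cos φ₁ cos φ₂ cos Δλ,  σ = 1.2022 rad → d_gc = 7649.48 km
Rhumb line: Δψ = +1.1691, q = Δφ/Δψ = 0.6987, d_rh = R√(Δφ²+q²Δλ²) = 7956.97 km
Excess = 7956.97 − 7649.48 = 307.49 ≈ 307 km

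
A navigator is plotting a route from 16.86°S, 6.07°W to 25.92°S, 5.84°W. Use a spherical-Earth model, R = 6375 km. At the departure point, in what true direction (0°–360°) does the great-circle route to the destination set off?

178.7°

θ = atan2( sin Δλ·cos φ₂ ,  cos φ₁ sin φ₂ − sin φ₁ cos φ₂ cos Δλ )
  = atan2(+0.0036, -0.1575) = 178.69°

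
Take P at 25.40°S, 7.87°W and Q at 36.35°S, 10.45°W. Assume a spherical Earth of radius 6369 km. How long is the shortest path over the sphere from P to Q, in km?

cos σ = sin φ₁ sin φ₂ + cos φ₁ cos φ₂ cos Δλ
      = sin(-25.40°)sin(-36.35°) + cos(-25.40°)cos(-36.35°)cos(-2.58°) = 0.9811
σ = 11.170° → d = Rσ = 6369·0.19496 = 1242 km

1242 km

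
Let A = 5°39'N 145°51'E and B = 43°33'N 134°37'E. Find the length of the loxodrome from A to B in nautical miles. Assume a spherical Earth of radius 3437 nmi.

Rhumb course C = atan2(Δλ, Δψ) with Δψ = ln[tan(π/4+φ₂/2)/tan(π/4+φ₁/2)] = +0.7473, Δλ = -0.1961 → C = 345.30°
d = R·|Δφ| / |cos C| = 3437·0.66148 / 0.96726 = 2350 nmi

2350 nmi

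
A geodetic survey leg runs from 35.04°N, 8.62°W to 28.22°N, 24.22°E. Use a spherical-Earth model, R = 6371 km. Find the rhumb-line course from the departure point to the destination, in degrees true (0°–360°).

103.7°

Δψ = ln[tan(π/4+φ₂/2)/tan(π/4+φ₁/2)] = -0.1399
Δλ = +0.5732 rad (taken the short way round)
course = atan2(Δλ, Δψ) = 103.72°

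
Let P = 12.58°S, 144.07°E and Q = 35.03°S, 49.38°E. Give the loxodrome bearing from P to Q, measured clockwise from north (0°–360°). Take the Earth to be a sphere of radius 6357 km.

Meridional parts: M(φ₁)=-0.2213, M(φ₂)=-0.6535 → ΔM = -0.4321;  Δλ = -1.6527 rad
tan C = Δλ / ΔM = +3.8245 → C = 255.35°

255.3°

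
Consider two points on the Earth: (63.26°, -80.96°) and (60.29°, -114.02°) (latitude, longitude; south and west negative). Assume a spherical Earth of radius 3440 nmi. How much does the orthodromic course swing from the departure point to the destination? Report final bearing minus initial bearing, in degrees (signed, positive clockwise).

-29.3°

Initial bearing θ₁ = atan2(sin Δλ cos φ₂, cos φ₁ sin φ₂ − sin φ₁ cos φ₂ cos Δλ) = 274.20°
Final bearing θ₂ = (initial bearing from the destination back to the start) + 180° = 244.88°
Δθ = θ₂ − θ₁ = -29.3°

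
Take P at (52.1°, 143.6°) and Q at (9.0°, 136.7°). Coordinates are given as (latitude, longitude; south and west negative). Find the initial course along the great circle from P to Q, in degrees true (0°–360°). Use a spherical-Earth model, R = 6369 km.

N = sin Δλ·cos φ₂ = -0.1187;  D = cos φ₁ sin φ₂ − sin φ₁ cos φ₂ cos Δλ = -0.6776
initial course = atan2(N, D) = 189.93°

189.9°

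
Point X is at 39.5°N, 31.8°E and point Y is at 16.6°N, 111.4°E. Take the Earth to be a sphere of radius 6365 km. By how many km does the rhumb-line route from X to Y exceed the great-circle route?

173 km

Great circle: cos σ = sin φ₁ sin φ₂ + cos φ₁ cos φ₂ cos Δλ,  σ = 1.2501 rad → d_gc = 7957.0 km
Rhumb line: Δψ = -0.4577, q = Δφ/Δψ = 0.8732, d_rh = R√(Δφ²+q²Δλ²) = 8130.2 km
Excess = 8130.2 − 7957.0 = 173.2 ≈ 173 km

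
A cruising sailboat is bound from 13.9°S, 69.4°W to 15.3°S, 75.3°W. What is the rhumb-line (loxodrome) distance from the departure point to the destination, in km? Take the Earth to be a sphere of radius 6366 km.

653 km

Rhumb course C = atan2(Δλ, Δψ) with Δψ = ln[tan(π/4+φ₂/2)/tan(π/4+φ₁/2)] = -0.0253, Δλ = -0.1030 → C = 256.22°
d = R·|Δφ| / |cos C| = 6366·0.02443 / 0.23816 = 653 km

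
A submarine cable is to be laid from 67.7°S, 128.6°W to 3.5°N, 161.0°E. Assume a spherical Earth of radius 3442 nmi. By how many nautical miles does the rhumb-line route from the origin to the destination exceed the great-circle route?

Great circle: cos σ = sin φ₁ sin φ₂ + cos φ₁ cos φ₂ cos Δλ,  σ = 1.5002 rad → d_gc = 5163.6 nmi
Rhumb line: Δψ = +1.6852, q = Δφ/Δψ = 0.7374, d_rh = R√(Δφ²+q²Δλ²) = 5293.5 nmi
Excess = 5293.5 − 5163.6 = 129.9 ≈ 130 nmi

130 nmi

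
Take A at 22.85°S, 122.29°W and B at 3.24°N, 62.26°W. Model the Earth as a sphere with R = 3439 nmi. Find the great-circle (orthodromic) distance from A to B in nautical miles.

3844 nmi

cos σ = sin φ₁ sin φ₂ + cos φ₁ cos φ₂ cos Δλ
      = sin(-22.85°)sin(3.24°) + cos(-22.85°)cos(3.24°)cos(60.03°) = 0.4377
σ = 64.045° → d = Rσ = 3439·1.11780 = 3844 nmi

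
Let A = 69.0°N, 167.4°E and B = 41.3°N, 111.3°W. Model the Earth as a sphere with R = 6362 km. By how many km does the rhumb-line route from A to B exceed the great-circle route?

Great circle: cos σ = sin φ₁ sin φ₂ + cos φ₁ cos φ₂ cos Δλ,  σ = 0.8541 rad → d_gc = 5433.9 km
Rhumb line: Δψ = -0.8928, q = Δφ/Δψ = 0.5415, d_rh = R√(Δφ²+q²Δλ²) = 5775.7 km
Excess = 5775.7 − 5433.9 = 341.8 ≈ 342 km

342 km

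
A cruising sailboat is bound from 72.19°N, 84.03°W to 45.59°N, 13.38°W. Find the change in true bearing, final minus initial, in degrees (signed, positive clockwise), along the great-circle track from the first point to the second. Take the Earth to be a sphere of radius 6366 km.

+63.9°

At departure: θ₁ = atan2(sin Δλ cos φ₂, cos φ₁ sin φ₂ − sin φ₁ cos φ₂ cos Δλ) = 90.20°
At arrival: θ₂ = atan2(sin Δλ cos φ₁, −cos φ₂ sin φ₁ + sin φ₂ cos φ₁ cos Δλ) = 154.08°
Δθ = θ₂ − θ₁ = +63.9°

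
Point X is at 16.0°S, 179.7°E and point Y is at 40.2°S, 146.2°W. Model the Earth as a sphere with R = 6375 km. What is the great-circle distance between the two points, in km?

4250 km

Haversine: a = sin²(Δφ/2)+cos φ₁ cos φ₂ sin²(Δλ/2) = 0.10706;  σ = 2·atan2(√a,√(1−a))
σ = 38.198° → d = Rσ = 6375·0.66668 = 4250 km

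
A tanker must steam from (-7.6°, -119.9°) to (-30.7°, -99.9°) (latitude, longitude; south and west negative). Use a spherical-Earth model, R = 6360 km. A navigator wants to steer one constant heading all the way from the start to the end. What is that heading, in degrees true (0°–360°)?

Δψ = ln[tan(π/4+φ₂/2)/tan(π/4+φ₁/2)] = -0.4304
Δλ = +0.3491 rad (taken the short way round)
course = atan2(Δλ, Δψ) = 140.96°

141.0°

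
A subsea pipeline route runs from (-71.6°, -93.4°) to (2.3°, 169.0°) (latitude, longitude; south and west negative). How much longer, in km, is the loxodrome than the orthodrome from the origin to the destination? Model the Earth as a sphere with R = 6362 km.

Great circle: cos σ = sin φ₁ sin φ₂ + cos φ₁ cos φ₂ cos Δλ,  σ = 1.6507 rad → d_gc = 10501.6 km
Rhumb line: Δψ = +1.8605, q = Δφ/Δψ = 0.6932, d_rh = R√(Δφ²+q²Δλ²) = 11125.5 km
Excess = 11125.5 − 10501.6 = 623.9 ≈ 624 km

624 km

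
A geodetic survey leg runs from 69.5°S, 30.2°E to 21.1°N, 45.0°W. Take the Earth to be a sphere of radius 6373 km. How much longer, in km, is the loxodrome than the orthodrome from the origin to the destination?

Great circle: cos σ = sin φ₁ sin φ₂ + cos φ₁ cos φ₂ cos Δλ,  σ = 1.8273 rad → d_gc = 11645.6 km
Rhumb line: Δψ = +2.0871, q = Δφ/Δψ = 0.7576, d_rh = R√(Δφ²+q²Δλ²) = 11904.5 km
Excess = 11904.5 − 11645.6 = 258.9 ≈ 259 km

259 km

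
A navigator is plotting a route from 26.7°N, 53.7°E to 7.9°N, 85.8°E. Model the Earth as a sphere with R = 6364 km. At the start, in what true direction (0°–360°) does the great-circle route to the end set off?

θ = atan2( sin Δλ·cos φ₂ ,  cos φ₁ sin φ₂ − sin φ₁ cos φ₂ cos Δλ )
  = atan2(+0.5264, -0.2542) = 115.78°

115.8°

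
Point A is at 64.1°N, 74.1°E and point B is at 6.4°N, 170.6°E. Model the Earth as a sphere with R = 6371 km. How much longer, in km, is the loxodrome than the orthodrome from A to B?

540 km

Great circle: cos σ = sin φ₁ sin φ₂ + cos φ₁ cos φ₂ cos Δλ,  σ = 1.5196 rad → d_gc = 9681.6 km
Rhumb line: Δψ = -1.3580, q = Δφ/Δψ = 0.7416, d_rh = R√(Δφ²+q²Δλ²) = 10221.9 km
Excess = 10221.9 − 9681.6 = 540.3 ≈ 540 km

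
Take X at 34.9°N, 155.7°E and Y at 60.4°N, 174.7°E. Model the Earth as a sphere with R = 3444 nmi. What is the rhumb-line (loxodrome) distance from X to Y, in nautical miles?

Rhumb course C = atan2(Δλ, Δψ) with Δψ = ln[tan(π/4+φ₂/2)/tan(π/4+φ₁/2)] = +0.6803, Δλ = +0.3316 → C = 25.99°
d = R·|Δφ| / |cos C| = 3444·0.44506 / 0.89889 = 1705 nmi

1705 nmi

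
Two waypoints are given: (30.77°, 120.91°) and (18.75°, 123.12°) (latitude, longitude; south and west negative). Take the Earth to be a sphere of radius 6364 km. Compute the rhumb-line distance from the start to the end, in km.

Δψ = ln[tan(π/4+φ₂/2)/tan(π/4+φ₁/2)] = -0.2316;  Δφ = -0.2098 rad,  Δλ = +0.0386 rad
q = Δφ/Δψ = 0.9057
d = R·√(Δφ² + q²Δλ²) = 6364·0.21268 = 1353 km

1353 km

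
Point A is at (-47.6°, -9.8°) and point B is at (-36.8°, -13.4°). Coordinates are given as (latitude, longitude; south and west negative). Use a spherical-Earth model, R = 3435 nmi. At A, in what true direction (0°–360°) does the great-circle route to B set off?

344.9°

N = sin Δλ·cos φ₂ = -0.0503;  D = cos φ₁ sin φ₂ − sin φ₁ cos φ₂ cos Δλ = +0.1862
initial course = atan2(N, D) = 344.89°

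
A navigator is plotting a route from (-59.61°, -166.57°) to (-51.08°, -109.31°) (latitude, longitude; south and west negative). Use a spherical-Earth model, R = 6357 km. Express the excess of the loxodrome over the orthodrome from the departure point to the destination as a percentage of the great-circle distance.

Great circle: σ = 0.5679 rad → d_gc = Rσ = 3610.4 km
Rhumb: Δφ = +0.1489, Δλ = +0.9994, Δψ = +0.2631, q = Δφ/Δψ = 0.5659 → d_rh = R√(Δφ²+q²Δλ²) = 3717.7 km
Excess = (3717.7 − 3610.4) / 3610.4 = 107.3 / 3610.4 = 2.97% ≈ 3.0%

3.0%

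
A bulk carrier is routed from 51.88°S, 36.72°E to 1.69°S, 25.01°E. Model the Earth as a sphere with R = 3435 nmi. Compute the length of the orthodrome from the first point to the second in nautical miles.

Haversine: a = sin²(Δφ/2)+cos φ₁ cos φ₂ sin²(Δλ/2) = 0.18630;  σ = 2·atan2(√a,√(1−a))
σ = 51.141° → d = Rσ = 3435·0.89258 = 3066 nmi

3066 nmi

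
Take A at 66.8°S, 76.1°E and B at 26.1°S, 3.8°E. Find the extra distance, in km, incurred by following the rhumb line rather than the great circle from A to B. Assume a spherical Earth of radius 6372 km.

264 km

Great circle: cos σ = sin φ₁ sin φ₂ + cos φ₁ cos φ₂ cos Δλ,  σ = 1.0334 rad → d_gc = 6584.7 km
Rhumb line: Δψ = +1.1113, q = Δφ/Δψ = 0.6392, d_rh = R√(Δφ²+q²Δλ²) = 6848.7 km
Excess = 6848.7 − 6584.7 = 264.0 ≈ 264 km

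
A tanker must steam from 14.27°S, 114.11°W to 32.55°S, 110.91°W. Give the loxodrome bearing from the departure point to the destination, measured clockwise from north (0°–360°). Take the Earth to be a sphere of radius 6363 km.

170.9°

Meridional parts: M(φ₁)=-0.2517, M(φ₂)=-0.6014 → ΔM = -0.3497;  Δλ = +0.0559 rad
tan C = Δλ / ΔM = -0.1597 → C = 170.93°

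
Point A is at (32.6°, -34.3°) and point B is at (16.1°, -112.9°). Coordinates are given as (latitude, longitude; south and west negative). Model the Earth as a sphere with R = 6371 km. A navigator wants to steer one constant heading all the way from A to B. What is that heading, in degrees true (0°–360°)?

Meridional parts: M(φ₁)=+0.6024, M(φ₂)=+0.2848 → ΔM = -0.3177;  Δλ = -1.3718 rad
tan C = Δλ / ΔM = +4.3187 → C = 256.96°

257.0°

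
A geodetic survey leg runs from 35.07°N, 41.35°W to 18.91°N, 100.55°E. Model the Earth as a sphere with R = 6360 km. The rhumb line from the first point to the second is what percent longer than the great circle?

10.3%

Great circle: σ = 2.0077 rad → d_gc = Rσ = 12768.7 km
Rhumb: Δφ = -0.2820, Δλ = +2.4766, Δψ = -0.3181, q = Δφ/Δψ = 0.8866 → d_rh = R√(Δφ²+q²Δλ²) = 14079.6 km
Excess = (14079.6 − 12768.7) / 12768.7 = 1310.9 / 12768.7 = 10.27% ≈ 10.3%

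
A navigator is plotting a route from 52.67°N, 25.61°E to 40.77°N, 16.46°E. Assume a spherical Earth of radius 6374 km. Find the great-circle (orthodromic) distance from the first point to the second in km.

cos σ = sin φ₁ sin φ₂ + cos φ₁ cos φ₂ cos Δλ
      = sin(52.67°)sin(40.77°) + cos(52.67°)cos(40.77°)cos(-9.15°) = 0.9727
σ = 13.427° → d = Rσ = 6374·0.23435 = 1494 km

1494 km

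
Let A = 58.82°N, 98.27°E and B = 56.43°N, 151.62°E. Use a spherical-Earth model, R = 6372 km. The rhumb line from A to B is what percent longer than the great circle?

2.7%

Great circle: σ = 0.4870 rad → d_gc = Rσ = 3103.2 km
Rhumb: Δφ = -0.0417, Δλ = +0.9311, Δψ = -0.0779, q = Δφ/Δψ = 0.5352 → d_rh = R√(Δφ²+q²Δλ²) = 3186.7 km
Excess = (3186.7 − 3103.2) / 3103.2 = 83.5 / 3103.2 = 2.69% ≈ 2.7%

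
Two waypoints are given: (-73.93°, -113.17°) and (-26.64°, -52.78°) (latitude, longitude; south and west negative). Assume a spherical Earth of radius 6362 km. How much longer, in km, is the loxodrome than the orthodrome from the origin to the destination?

189 km

Great circle: cos σ = sin φ₁ sin φ₂ + cos φ₁ cos φ₂ cos Δλ,  σ = 0.9847 rad → d_gc = 6264.7 km
Rhumb line: Δψ = +1.4752, q = Δφ/Δψ = 0.5595, d_rh = R√(Δφ²+q²Δλ²) = 6453.6 km
Excess = 6453.6 − 6264.7 = 188.9 ≈ 189 km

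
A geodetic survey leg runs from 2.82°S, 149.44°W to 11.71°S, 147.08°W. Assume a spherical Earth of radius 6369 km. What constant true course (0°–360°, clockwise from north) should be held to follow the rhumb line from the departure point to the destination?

Meridional parts: M(φ₁)=-0.0492, M(φ₂)=-0.2058 → ΔM = -0.1566;  Δλ = +0.0412 rad
tan C = Δλ / ΔM = -0.2631 → C = 165.26°

165.3°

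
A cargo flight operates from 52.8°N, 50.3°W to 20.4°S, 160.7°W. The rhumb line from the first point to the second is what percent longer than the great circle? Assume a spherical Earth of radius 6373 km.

2.7%

Great circle: σ = 2.0660 rad → d_gc = Rσ = 13166.4 km
Rhumb: Δφ = -1.2776, Δλ = -1.9268, Δψ = -1.4529, q = Δφ/Δψ = 0.8794 → d_rh = R√(Δφ²+q²Δλ²) = 13523.9 km
Excess = (13523.9 − 13166.4) / 13166.4 = 357.5 / 13166.4 = 2.72% ≈ 2.7%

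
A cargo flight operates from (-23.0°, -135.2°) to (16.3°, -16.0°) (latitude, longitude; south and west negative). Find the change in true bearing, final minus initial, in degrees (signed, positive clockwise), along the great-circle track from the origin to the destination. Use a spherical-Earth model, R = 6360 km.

Initial bearing θ₁ = atan2(sin Δλ cos φ₂, cos φ₁ sin φ₂ − sin φ₁ cos φ₂ cos Δλ) = 84.86°
Final bearing θ₂ = (initial bearing from the destination back to the start) + 180° = 72.78°
Δθ = θ₂ − θ₁ = -12.1°

-12.1°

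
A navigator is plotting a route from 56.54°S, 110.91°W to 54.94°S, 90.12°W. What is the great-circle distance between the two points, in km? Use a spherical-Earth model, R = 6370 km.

Haversine: a = sin²(Δφ/2)+cos φ₁ cos φ₂ sin²(Δλ/2) = 0.01051;  σ = 2·atan2(√a,√(1−a))
σ = 11.766° → d = Rσ = 6370·0.20536 = 1308 km

1308 km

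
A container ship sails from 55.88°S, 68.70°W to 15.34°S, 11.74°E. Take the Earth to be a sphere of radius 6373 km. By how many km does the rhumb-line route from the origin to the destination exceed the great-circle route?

279 km

Great circle: cos σ = sin φ₁ sin φ₂ + cos φ₁ cos φ₂ cos Δλ,  σ = 1.2568 rad → d_gc = 8009.7 km
Rhumb line: Δψ = +0.9103, q = Δφ/Δψ = 0.7773, d_rh = R√(Δφ²+q²Δλ²) = 8288.4 km
Excess = 8288.4 − 8009.7 = 278.7 ≈ 279 km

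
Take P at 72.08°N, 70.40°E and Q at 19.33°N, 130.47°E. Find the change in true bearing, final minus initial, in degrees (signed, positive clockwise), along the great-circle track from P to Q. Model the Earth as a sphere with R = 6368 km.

+49.6°

At departure: θ₁ = atan2(sin Δλ cos φ₂, cos φ₁ sin φ₂ − sin φ₁ cos φ₂ cos Δλ) = 112.94°
At arrival: θ₂ = atan2(sin Δλ cos φ₁, −cos φ₂ sin φ₁ + sin φ₂ cos φ₁ cos Δλ) = 162.53°
Δθ = θ₂ − θ₁ = +49.6°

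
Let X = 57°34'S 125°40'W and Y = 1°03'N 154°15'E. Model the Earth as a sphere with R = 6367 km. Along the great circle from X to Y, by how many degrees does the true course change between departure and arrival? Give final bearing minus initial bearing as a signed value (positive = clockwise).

At departure: θ₁ = atan2(sin Δλ cos φ₂, cos φ₁ sin φ₂ − sin φ₁ cos φ₂ cos Δλ) = 278.95°
At arrival: θ₂ = atan2(sin Δλ cos φ₁, −cos φ₂ sin φ₁ + sin φ₂ cos φ₁ cos Δλ) = 328.00°
Δθ = θ₂ − θ₁ = +49.1°

+49.1°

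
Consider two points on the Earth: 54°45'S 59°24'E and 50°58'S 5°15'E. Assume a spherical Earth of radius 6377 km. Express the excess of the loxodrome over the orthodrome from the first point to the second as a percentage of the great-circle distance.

Great circle: σ = 0.5601 rad → d_gc = Rσ = 3571.5 km
Rhumb: Δφ = +0.0660, Δλ = -0.9451, Δψ = +0.1095, q = Δφ/Δψ = 0.6033 → d_rh = R√(Δφ²+q²Δλ²) = 3660.3 km
Excess = (3660.3 − 3571.5) / 3571.5 = 88.8 / 3571.5 = 2.49% ≈ 2.5%

2.5%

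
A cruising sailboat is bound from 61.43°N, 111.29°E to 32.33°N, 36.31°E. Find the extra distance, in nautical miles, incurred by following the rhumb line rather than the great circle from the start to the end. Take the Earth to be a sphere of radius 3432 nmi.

142 nmi

Great circle: cos σ = sin φ₁ sin φ₂ + cos φ₁ cos φ₂ cos Δλ,  σ = 0.9589 rad → d_gc = 3291.0 nmi
Rhumb line: Δψ = -0.7712, q = Δφ/Δψ = 0.6586, d_rh = R√(Δφ²+q²Δλ²) = 3433.4 nmi
Excess = 3433.4 − 3291.0 = 142.4 ≈ 142 nmi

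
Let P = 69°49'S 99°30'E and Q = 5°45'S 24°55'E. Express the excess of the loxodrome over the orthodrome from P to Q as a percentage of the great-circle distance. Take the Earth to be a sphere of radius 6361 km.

Great circle: σ = 1.3844 rad → d_gc = Rσ = 8806.3 km
Rhumb: Δφ = +1.1182, Δλ = -1.3017, Δψ = +1.6256, q = Δφ/Δψ = 0.6879 → d_rh = R√(Δφ²+q²Δλ²) = 9112.2 km
Excess = (9112.2 − 8806.3) / 8806.3 = 305.9 / 8806.3 = 3.47% ≈ 3.5%

3.5%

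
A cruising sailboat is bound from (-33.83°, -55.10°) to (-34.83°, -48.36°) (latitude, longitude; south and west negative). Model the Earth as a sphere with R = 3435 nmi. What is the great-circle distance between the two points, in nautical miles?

Haversine: a = sin²(Δφ/2)+cos φ₁ cos φ₂ sin²(Δλ/2) = 0.00243;  σ = 2·atan2(√a,√(1−a))
σ = 5.654° → d = Rσ = 3435·0.09868 = 339 nmi

339 nmi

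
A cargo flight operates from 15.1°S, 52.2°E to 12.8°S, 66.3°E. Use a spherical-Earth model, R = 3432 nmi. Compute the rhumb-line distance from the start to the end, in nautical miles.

831 nmi

Δψ = ln[tan(π/4+φ₂/2)/tan(π/4+φ₁/2)] = +0.0414;  Δφ = +0.0401 rad,  Δλ = +0.2461 rad
q = Δφ/Δψ = 0.9704
d = R·√(Δφ² + q²Δλ²) = 3432·0.24217 = 831 nmi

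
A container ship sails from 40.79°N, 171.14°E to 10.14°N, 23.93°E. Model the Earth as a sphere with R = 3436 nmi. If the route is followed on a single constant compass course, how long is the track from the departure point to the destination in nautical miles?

Δψ = ln[tan(π/4+φ₂/2)/tan(π/4+φ₁/2)] = -0.6031;  Δφ = -0.5349 rad,  Δλ = -2.5693 rad
q = Δφ/Δψ = 0.8870
d = R·√(Δφ² + q²Δλ²) = 3436·2.34086 = 8043 nmi

8043 nmi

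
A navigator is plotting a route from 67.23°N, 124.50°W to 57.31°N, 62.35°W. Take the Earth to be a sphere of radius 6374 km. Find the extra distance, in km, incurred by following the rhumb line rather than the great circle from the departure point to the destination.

131 km

Great circle: cos σ = sin φ₁ sin φ₂ + cos φ₁ cos φ₂ cos Δλ,  σ = 0.5081 rad → d_gc = 3238.7 km
Rhumb line: Δψ = -0.3760, q = Δφ/Δψ = 0.4605, d_rh = R√(Δφ²+q²Δλ²) = 3369.6 km
Excess = 3369.6 − 3238.7 = 130.9 ≈ 131 km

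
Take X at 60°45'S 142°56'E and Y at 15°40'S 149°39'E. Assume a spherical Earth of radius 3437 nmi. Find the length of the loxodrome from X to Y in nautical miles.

Δψ = ln[tan(π/4+φ₂/2)/tan(π/4+φ₁/2)] = +1.0665;  Δφ = +0.7869 rad,  Δλ = +0.1172 rad
q = Δφ/Δψ = 0.7378
d = R·√(Δφ² + q²Δλ²) = 3437·0.79159 = 2721 nmi

2721 nmi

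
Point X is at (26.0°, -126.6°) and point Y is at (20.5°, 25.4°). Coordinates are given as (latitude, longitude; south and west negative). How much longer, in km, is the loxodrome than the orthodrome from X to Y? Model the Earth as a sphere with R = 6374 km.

1507 km

Great circle: cos σ = sin φ₁ sin φ₂ + cos φ₁ cos φ₂ cos Δλ,  σ = 2.2016 rad → d_gc = 14033.1 km
Rhumb line: Δψ = -0.1045, q = Δφ/Δψ = 0.9183, d_rh = R√(Δφ²+q²Δλ²) = 15540.3 km
Excess = 15540.3 − 14033.1 = 1507.2 ≈ 1507 km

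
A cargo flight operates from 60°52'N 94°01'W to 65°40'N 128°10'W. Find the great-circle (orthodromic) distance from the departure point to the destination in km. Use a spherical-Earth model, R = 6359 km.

1761 km

cos σ = sin φ₁ sin φ₂ + cos φ₁ cos φ₂ cos Δλ
      = sin(60.87°)sin(65.67°) + cos(60.87°)cos(65.67°)cos(-34.15°) = 0.9619
σ = 15.866° → d = Rσ = 6359·0.27692 = 1761 km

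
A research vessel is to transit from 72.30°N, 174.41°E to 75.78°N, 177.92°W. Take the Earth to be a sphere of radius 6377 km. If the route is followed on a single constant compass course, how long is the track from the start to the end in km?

Δψ = ln[tan(π/4+φ₂/2)/tan(π/4+φ₁/2)] = +0.2218;  Δφ = +0.0607 rad,  Δλ = +0.1339 rad
q = Δφ/Δψ = 0.2739
d = R·√(Δφ² + q²Δλ²) = 6377·0.07095 = 452 km

452 km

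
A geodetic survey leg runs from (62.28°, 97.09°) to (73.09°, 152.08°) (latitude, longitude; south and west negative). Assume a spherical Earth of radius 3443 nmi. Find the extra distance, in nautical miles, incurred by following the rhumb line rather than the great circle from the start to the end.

46 nmi

Great circle: cos σ = sin φ₁ sin φ₂ + cos φ₁ cos φ₂ cos Δλ,  σ = 0.3909 rad → d_gc = 1345.75 nmi
Rhumb line: Δψ = +0.5067, q = Δφ/Δψ = 0.3723, d_rh = R√(Δφ²+q²Δλ²) = 1391.30 nmi
Excess = 1391.30 − 1345.75 = 45.55 ≈ 46 nmi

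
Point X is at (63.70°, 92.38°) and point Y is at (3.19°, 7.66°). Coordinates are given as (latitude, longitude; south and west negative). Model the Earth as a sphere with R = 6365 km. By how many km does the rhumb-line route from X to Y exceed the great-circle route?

Great circle: cos σ = sin φ₁ sin φ₂ + cos φ₁ cos φ₂ cos Δλ,  σ = 1.4801 rad → d_gc = 9420.7 km
Rhumb line: Δψ = -1.3983, q = Δφ/Δψ = 0.7553, d_rh = R√(Δφ²+q²Δλ²) = 9783.3 km
Excess = 9783.3 − 9420.7 = 362.6 ≈ 363 km

363 km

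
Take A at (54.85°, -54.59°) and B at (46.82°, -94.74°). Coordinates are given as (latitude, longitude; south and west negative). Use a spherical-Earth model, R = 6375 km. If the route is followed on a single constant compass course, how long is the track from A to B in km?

Rhumb course C = atan2(Δλ, Δψ) with Δψ = ln[tan(π/4+φ₂/2)/tan(π/4+φ₁/2)] = -0.2226, Δλ = -0.7007 → C = 252.37°
d = R·|Δφ| / |cos C| = 6375·0.14015 / 0.30281 = 2951 km

2951 km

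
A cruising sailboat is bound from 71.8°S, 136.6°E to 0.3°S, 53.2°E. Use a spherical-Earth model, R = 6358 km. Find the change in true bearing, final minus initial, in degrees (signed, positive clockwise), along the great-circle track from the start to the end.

Initial bearing θ₁ = atan2(sin Δλ cos φ₂, cos φ₁ sin φ₂ − sin φ₁ cos φ₂ cos Δλ) = 276.18°
Final bearing θ₂ = (initial bearing from the destination back to the start) + 180° = 341.91°
Δθ = θ₂ − θ₁ = +65.7°

+65.7°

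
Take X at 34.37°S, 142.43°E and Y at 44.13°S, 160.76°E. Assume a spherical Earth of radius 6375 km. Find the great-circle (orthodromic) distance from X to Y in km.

1910 km

cos σ = sin φ₁ sin φ₂ + cos φ₁ cos φ₂ cos Δλ
      = sin(-34.37°)sin(-44.13°) + cos(-34.37°)cos(-44.13°)cos(18.33°) = 0.9555
σ = 17.164° → d = Rσ = 6375·0.29956 = 1910 km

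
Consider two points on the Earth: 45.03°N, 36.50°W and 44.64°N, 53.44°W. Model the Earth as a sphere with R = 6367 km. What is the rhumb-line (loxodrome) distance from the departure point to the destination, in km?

Δψ = ln[tan(π/4+φ₂/2)/tan(π/4+φ₁/2)] = -0.0096;  Δφ = -0.0068 rad,  Δλ = -0.2957 rad
q = Δφ/Δψ = 0.7091
d = R·√(Δφ² + q²Δλ²) = 6367·0.20977 = 1336 km

1336 km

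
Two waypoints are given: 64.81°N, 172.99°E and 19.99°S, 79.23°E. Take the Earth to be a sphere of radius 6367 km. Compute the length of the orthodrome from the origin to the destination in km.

12180 km

Haversine: a = sin²(Δφ/2)+cos φ₁ cos φ₂ sin²(Δλ/2) = 0.66779;  σ = 2·atan2(√a,√(1−a))
σ = 109.608° → d = Rσ = 6367·1.91301 = 12180 km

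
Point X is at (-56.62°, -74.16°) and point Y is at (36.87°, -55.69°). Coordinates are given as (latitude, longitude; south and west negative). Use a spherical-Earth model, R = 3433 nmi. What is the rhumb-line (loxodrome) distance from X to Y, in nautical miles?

5682 nmi

Δψ = ln[tan(π/4+φ₂/2)/tan(π/4+φ₁/2)] = +1.8977;  Δφ = +1.6317 rad,  Δλ = +0.3224 rad
q = Δφ/Δψ = 0.8598
d = R·√(Δφ² + q²Δλ²) = 3433·1.65508 = 5682 nmi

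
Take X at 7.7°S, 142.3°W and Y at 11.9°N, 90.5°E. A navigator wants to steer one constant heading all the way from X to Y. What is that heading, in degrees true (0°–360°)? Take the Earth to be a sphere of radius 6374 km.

Δψ = ln[tan(π/4+φ₂/2)/tan(π/4+φ₁/2)] = +0.3440
Δλ = -2.2201 rad (taken the short way round)
course = atan2(Δλ, Δψ) = 278.81°

278.8°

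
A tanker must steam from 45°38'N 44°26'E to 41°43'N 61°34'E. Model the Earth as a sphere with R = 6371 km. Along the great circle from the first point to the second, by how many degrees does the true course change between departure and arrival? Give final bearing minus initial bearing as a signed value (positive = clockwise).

Initial bearing θ₁ = atan2(sin Δλ cos φ₂, cos φ₁ sin φ₂ − sin φ₁ cos φ₂ cos Δλ) = 101.47°
Final bearing θ₂ = (initial bearing from the destination back to the start) + 180° = 113.36°
Δθ = θ₂ − θ₁ = +11.9°

+11.9°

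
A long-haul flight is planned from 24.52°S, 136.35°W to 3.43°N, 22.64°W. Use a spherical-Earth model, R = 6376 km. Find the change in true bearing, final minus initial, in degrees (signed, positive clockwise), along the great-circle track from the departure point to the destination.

Initial bearing θ₁ = atan2(sin Δλ cos φ₂, cos φ₁ sin φ₂ − sin φ₁ cos φ₂ cos Δλ) = 97.00°
Final bearing θ₂ = (initial bearing from the destination back to the start) + 180° = 64.78°
Δθ = θ₂ − θ₁ = -32.2°

-32.2°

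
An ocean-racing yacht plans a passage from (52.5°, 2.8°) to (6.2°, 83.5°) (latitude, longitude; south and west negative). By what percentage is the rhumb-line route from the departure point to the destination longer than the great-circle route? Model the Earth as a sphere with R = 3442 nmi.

Great circle: σ = 1.3863 rad → d_gc = Rσ = 4771.5 nmi
Rhumb: Δφ = -0.8081, Δλ = +1.4085, Δψ = -0.9720, q = Δφ/Δψ = 0.8314 → d_rh = R√(Δφ²+q²Δλ²) = 4897.1 nmi
Excess = (4897.1 − 4771.5) / 4771.5 = 125.6 / 4771.5 = 2.63% ≈ 2.6%

2.6%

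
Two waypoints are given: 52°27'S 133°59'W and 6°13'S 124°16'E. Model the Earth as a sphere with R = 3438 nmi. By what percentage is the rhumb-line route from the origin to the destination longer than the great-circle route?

4.6%

Great circle: σ = 1.6083 rad → d_gc = Rσ = 5529.4 nmi
Rhumb: Δφ = +0.8069, Δλ = -1.7759, Δψ = +0.9703, q = Δφ/Δψ = 0.8317 → d_rh = R√(Δφ²+q²Δλ²) = 5786.0 nmi
Excess = (5786.0 − 5529.4) / 5529.4 = 256.6 / 5529.4 = 4.64% ≈ 4.6%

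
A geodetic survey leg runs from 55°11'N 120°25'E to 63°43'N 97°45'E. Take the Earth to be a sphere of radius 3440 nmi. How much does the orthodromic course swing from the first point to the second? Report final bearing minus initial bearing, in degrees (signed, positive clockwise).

At departure: θ₁ = atan2(sin Δλ cos φ₂, cos φ₁ sin φ₂ − sin φ₁ cos φ₂ cos Δλ) = 315.96°
At arrival: θ₂ = atan2(sin Δλ cos φ₁, −cos φ₂ sin φ₁ + sin φ₂ cos φ₁ cos Δλ) = 296.32°
Δθ = θ₂ − θ₁ = -19.6°

-19.6°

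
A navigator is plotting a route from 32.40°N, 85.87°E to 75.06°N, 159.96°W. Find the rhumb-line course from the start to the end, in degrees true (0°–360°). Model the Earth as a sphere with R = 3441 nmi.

54.3°

Meridional parts: M(φ₁)=+0.5983, M(φ₂)=+2.0316 → ΔM = +1.4334;  Δλ = +1.9926 rad
tan C = Δλ / ΔM = +1.3902 → C = 54.27°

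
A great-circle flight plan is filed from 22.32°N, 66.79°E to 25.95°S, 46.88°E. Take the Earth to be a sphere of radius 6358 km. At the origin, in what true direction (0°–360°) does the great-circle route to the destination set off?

θ = atan2( sin Δλ·cos φ₂ ,  cos φ₁ sin φ₂ − sin φ₁ cos φ₂ cos Δλ )
  = atan2(-0.3062, -0.7259) = 202.87°

202.9°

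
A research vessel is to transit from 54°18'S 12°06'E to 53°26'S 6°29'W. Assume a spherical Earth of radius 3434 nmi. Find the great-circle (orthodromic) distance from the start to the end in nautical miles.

Haversine: a = sin²(Δφ/2)+cos φ₁ cos φ₂ sin²(Δλ/2) = 0.00912;  σ = 2·atan2(√a,√(1−a))
σ = 10.960° → d = Rσ = 3434·0.19129 = 657 nmi

657 nmi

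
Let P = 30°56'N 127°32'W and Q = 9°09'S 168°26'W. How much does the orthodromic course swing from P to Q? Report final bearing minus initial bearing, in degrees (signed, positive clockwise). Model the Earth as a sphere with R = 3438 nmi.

At departure: θ₁ = atan2(sin Δλ cos φ₂, cos φ₁ sin φ₂ − sin φ₁ cos φ₂ cos Δλ) = 231.19°
At arrival: θ₂ = atan2(sin Δλ cos φ₁, −cos φ₂ sin φ₁ + sin φ₂ cos φ₁ cos Δλ) = 222.61°
Δθ = θ₂ − θ₁ = -8.6°

-8.6°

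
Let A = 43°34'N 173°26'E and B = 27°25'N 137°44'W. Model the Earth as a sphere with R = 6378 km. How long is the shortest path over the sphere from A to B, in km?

cos σ = sin φ₁ sin φ₂ + cos φ₁ cos φ₂ cos Δλ
      = sin(43.57°)sin(27.42°) + cos(43.57°)cos(27.42°)cos(48.83°) = 0.7407
σ = 42.207° → d = Rσ = 6378·0.73664 = 4698 km

4698 km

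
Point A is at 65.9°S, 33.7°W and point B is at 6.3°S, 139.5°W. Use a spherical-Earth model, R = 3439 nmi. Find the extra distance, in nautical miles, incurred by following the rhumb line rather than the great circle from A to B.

Great circle: cos σ = sin φ₁ sin φ₂ + cos φ₁ cos φ₂ cos Δλ,  σ = 1.5811 rad → d_gc = 5437.5 nmi
Rhumb line: Δψ = +1.4341, q = Δφ/Δψ = 0.7254, d_rh = R√(Δφ²+q²Δλ²) = 5832.2 nmi
Excess = 5832.2 − 5437.5 = 394.7 ≈ 395 nmi

395 nmi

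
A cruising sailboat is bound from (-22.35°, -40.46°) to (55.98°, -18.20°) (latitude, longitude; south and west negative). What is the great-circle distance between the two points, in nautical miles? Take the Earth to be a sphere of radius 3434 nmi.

Haversine: a = sin²(Δφ/2)+cos φ₁ cos φ₂ sin²(Δλ/2) = 0.41814;  σ = 2·atan2(√a,√(1−a))
σ = 80.578° → d = Rσ = 3434·1.40635 = 4829 nmi

4829 nmi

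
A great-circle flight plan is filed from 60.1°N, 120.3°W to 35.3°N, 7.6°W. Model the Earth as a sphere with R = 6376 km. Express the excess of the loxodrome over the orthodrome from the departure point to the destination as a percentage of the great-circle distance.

11.4%

Great circle: σ = 1.2197 rad → d_gc = Rσ = 7776.7 km
Rhumb: Δφ = -0.4328, Δλ = +1.9670, Δψ = -0.6612, q = Δφ/Δψ = 0.6546 → d_rh = R√(Δφ²+q²Δλ²) = 8661.3 km
Excess = (8661.3 − 7776.7) / 7776.7 = 884.6 / 7776.7 = 11.38% ≈ 11.4%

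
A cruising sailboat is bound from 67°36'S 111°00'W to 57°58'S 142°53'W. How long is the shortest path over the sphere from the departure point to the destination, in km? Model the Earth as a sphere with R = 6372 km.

1910 km

Haversine: a = sin²(Δφ/2)+cos φ₁ cos φ₂ sin²(Δλ/2) = 0.02230;  σ = 2·atan2(√a,√(1−a))
σ = 17.176° → d = Rσ = 6372·0.29977 = 1910 km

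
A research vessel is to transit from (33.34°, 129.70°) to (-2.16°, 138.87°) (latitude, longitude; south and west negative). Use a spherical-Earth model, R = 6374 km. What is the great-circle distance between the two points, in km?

Haversine: a = sin²(Δφ/2)+cos φ₁ cos φ₂ sin²(Δλ/2) = 0.09828;  σ = 2·atan2(√a,√(1−a))
σ = 36.540° → d = Rσ = 6374·0.63774 = 4065 km

4065 km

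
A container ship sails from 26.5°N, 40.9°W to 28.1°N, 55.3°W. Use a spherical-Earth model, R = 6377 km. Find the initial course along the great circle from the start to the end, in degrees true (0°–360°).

θ = atan2( sin Δλ·cos φ₂ ,  cos φ₁ sin φ₂ − sin φ₁ cos φ₂ cos Δλ )
  = atan2(-0.2194, +0.0403) = 280.41°

280.4°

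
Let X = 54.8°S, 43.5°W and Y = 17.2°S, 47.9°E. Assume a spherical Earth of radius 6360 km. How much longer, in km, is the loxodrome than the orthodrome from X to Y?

Great circle: cos σ = sin φ₁ sin φ₂ + cos φ₁ cos φ₂ cos Δλ,  σ = 1.3406 rad → d_gc = 8526.1 km
Rhumb line: Δψ = +0.8434, q = Δφ/Δψ = 0.7781, d_rh = R√(Δφ²+q²Δλ²) = 8930.1 km
Excess = 8930.1 − 8526.1 = 404.0 ≈ 404 km

404 km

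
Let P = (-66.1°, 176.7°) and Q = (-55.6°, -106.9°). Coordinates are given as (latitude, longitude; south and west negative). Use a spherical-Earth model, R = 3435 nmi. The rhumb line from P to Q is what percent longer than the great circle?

Great circle: σ = 0.6297 rad → d_gc = Rσ = 2163.1 nmi
Rhumb: Δφ = +0.1833, Δλ = +1.3334, Δψ = +0.3802, q = Δφ/Δψ = 0.4820 → d_rh = R√(Δφ²+q²Δλ²) = 2295.7 nmi
Excess = (2295.7 − 2163.1) / 2163.1 = 132.6 / 2163.1 = 6.13% ≈ 6.1%

6.1%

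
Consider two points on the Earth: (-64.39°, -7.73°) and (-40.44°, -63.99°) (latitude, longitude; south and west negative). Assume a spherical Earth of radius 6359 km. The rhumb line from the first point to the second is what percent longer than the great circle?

2.7%

Great circle: σ = 0.6956 rad → d_gc = Rσ = 4423.5 km
Rhumb: Δφ = +0.4180, Δλ = -0.9819, Δψ = +0.7086, q = Δφ/Δψ = 0.5899 → d_rh = R√(Δφ²+q²Δλ²) = 4542.4 km
Excess = (4542.4 − 4423.5) / 4423.5 = 118.9 / 4423.5 = 2.69% ≈ 2.7%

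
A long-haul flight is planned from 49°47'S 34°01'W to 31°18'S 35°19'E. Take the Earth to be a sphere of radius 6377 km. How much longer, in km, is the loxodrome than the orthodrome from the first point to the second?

Great circle: cos σ = sin φ₁ sin φ₂ + cos φ₁ cos φ₂ cos Δλ,  σ = 0.9380 rad → d_gc = 5981.457 km
Rhumb line: Δψ = +0.4291, q = Δφ/Δψ = 0.7517, d_rh = R√(Δφ²+q²Δλ²) = 6154.958 km
Excess = 6154.958 − 5981.457 = 173.501 ≈ 174 km

174 km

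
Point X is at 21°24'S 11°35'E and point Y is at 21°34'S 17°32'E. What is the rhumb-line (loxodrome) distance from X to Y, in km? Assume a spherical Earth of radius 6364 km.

615 km

Δψ = ln[tan(π/4+φ₂/2)/tan(π/4+φ₁/2)] = -0.0031;  Δφ = -0.0029 rad,  Δλ = +0.1038 rad
q = Δφ/Δψ = 0.9305
d = R·√(Δφ² + q²Δλ²) = 6364·0.09668 = 615 km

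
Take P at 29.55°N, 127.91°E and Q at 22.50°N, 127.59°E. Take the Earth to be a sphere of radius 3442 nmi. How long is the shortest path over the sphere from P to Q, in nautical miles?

424 nmi

Haversine: a = sin²(Δφ/2)+cos φ₁ cos φ₂ sin²(Δλ/2) = 0.00379;  σ = 2·atan2(√a,√(1−a))
σ = 7.056° → d = Rσ = 3442·0.12315 = 424 nmi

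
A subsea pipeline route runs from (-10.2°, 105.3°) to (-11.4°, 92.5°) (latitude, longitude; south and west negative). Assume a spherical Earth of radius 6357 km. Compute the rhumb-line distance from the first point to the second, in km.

1401 km

Δψ = ln[tan(π/4+φ₂/2)/tan(π/4+φ₁/2)] = -0.0213;  Δφ = -0.0209 rad,  Δλ = -0.2234 rad
q = Δφ/Δψ = 0.9823
d = R·√(Δφ² + q²Δλ²) = 6357·0.22044 = 1401 km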